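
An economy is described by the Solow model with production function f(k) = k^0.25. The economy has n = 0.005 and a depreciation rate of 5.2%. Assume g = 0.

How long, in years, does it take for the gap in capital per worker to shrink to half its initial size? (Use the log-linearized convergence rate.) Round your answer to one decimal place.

t_½ ≈ 16.2 years

Near the steady state the convergence rate is λ = (1 − α)(n + δ).
λ = (1 − 0.25) × 0.057 = 0.75 × 0.057 = 0.04275
Half-life = ln 2 / λ = 0.6931 / 0.04275 ≈ 16.21 years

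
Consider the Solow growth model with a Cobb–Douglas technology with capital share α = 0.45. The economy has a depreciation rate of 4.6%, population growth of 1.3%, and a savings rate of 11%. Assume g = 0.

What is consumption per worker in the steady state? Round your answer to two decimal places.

c* = 1.48

Steady state requires s·f(k) = (n + δ)·k, i.e. s·k^α = (n + δ)·k.
Dividing both sides by k: k^(1−α) = s / (n + δ).
k^0.55 = 0.11 / (0.013 + 0.046) = 0.11 / 0.059 = 1.8644
k* = 1.8644^(1/0.55) ≈ 3.1038
y* = (k*)^α = 3.1038^0.45 ≈ 1.6648
c* = (1 − s)·y* = (1 − 0.11) × 1.6648 ≈ 1.4817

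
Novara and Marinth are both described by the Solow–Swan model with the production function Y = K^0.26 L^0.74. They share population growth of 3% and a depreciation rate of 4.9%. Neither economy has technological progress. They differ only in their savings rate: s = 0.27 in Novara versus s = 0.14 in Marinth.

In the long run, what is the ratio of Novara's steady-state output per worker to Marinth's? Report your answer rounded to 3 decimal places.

Steady-state y* = [s/(n + δ)]^(α/(1−α)), so the ratio is [ (s_N/(n + δ)_N) / (s_M/(n + δ)_M) ]^0.3514.
s_N/(n + δ)_N = 0.27/0.079 = 3.4177; s_M/(n + δ)_M = 0.14/0.079 = 1.7722.
Ratio = (3.4177/1.7722)^0.3514 = 1.9285^0.3514 ≈ 1.2596

ratio ≈ 1.260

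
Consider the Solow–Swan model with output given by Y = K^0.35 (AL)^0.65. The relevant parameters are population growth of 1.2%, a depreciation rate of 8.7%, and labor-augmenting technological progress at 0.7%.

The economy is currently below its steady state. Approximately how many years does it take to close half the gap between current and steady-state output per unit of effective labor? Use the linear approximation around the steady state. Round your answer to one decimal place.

Near the steady state the convergence rate is λ = (1 − α)(n + g + δ).
λ = (1 − 0.35) × 0.106 = 0.65 × 0.106 = 0.0689
Half-life = ln 2 / λ = 0.6931 / 0.0689 ≈ 10.06 years

about 10.1 years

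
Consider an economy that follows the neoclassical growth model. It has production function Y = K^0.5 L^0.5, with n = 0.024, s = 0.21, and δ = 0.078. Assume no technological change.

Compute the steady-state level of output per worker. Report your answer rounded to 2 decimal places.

At the steady state, Δk = 0, so s·k^α = (n + δ)·k.
Dividing both sides by k: k^(1−α) = s / (n + δ).
k^0.5 = 0.21 / (0.024 + 0.078) = 0.21 / 0.102 = 2.0588
k* = 2.0588^(1/0.5) ≈ 4.2387
y* = (k*)^α = 4.2387^0.5 ≈ 2.0588

y* = 2.06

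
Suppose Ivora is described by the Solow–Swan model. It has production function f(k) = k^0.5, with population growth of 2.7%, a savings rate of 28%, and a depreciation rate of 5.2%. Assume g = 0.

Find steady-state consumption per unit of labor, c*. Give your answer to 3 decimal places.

In steady state, investment equals break-even investment: s·k^α = (n + δ)·k.
Rearranging, k^(1−α) = s / (n + δ).
k^0.5 = 0.28 / (0.027 + 0.052) = 0.28 / 0.079 = 3.5443
k* = 3.5443^(1/0.5) ≈ 12.5621
y* = (k*)^α = 12.5621^0.5 ≈ 3.5443
c* = (1 − s)·y* = (1 − 0.28) × 3.5443 ≈ 2.5519

c* ≈ 2.552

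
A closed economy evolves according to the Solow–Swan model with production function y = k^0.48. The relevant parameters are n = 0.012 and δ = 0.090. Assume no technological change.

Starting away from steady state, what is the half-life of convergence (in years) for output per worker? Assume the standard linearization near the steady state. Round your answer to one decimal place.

t_½ ≈ 13.1 years

Near the steady state the convergence rate is λ = (1 − α)(n + δ).
λ = (1 − 0.48) × 0.102 = 0.52 × 0.102 = 0.05304
Half-life = ln 2 / λ = 0.6931 / 0.05304 ≈ 13.07 years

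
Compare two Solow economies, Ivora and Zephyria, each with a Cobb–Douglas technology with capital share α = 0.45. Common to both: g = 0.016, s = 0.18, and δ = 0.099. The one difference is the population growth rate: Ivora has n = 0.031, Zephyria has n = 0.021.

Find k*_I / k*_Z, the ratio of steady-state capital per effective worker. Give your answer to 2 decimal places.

ratio ≈ 0.88

Steady-state k* = [s/(n + g + δ)]^(1/(1−α)), so the ratio is [ (s_I/(n + g + δ)_I) / (s_Z/(n + g + δ)_Z) ]^1.8182.
s_I/(n + g + δ)_I = 0.18/0.146 = 1.2329; s_Z/(n + g + δ)_Z = 0.18/0.136 = 1.3235.
Ratio = (1.2329/1.3235)^1.8182 = 0.9315^1.8182 ≈ 0.8790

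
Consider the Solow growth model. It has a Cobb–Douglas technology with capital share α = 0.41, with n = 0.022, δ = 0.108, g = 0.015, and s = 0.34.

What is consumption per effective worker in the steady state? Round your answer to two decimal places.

c* = 1.19

At the steady state, Δk = 0, so s·k^α = (n + g + δ)·k.
Dividing both sides by k: k^(1−α) = s / (n + g + δ).
k^0.59 = 0.34 / (0.022 + 0.015 + 0.108) = 0.34 / 0.145 = 2.3448
k* = 2.3448^(1/0.59) ≈ 4.2393
y* = (k*)^α = 4.2393^0.41 ≈ 1.8080
c* = (1 − s)·y* = (1 − 0.34) × 1.8080 ≈ 1.1933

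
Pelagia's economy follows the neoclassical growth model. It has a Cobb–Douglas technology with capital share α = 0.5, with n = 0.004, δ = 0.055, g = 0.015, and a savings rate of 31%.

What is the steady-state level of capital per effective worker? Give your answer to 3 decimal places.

k* = 17.549

At the steady state, Δk = 0, so s·k^α = (n + g + δ)·k.
Rearranging, k^(1−α) = s / (n + g + δ).
k^0.5 = 0.31 / (0.004 + 0.015 + 0.055) = 0.31 / 0.074 = 4.1892
k* = 4.1892^(1/0.5) ≈ 17.5494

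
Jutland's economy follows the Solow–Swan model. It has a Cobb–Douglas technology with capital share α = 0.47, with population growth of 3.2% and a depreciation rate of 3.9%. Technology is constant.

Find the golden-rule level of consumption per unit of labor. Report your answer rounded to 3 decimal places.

c_gold ≈ 2.833

At the golden rule, f'(k) = n + δ, so α·k^(α−1) = n + δ and k_gold = (α/(n + δ))^(1/(1−α)).
k_gold = (0.47/0.071)^(1/0.53) = 6.6197^1.8868 ≈ 35.3800
c_gold = f(k_gold) − (n + δ)·k_gold = 5.3446 − 0.071×35.3800 ≈ 2.8326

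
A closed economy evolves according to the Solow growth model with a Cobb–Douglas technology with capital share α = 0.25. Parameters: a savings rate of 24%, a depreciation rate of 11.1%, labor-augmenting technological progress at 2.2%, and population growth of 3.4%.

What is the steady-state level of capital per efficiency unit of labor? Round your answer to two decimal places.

k* ≈ 1.62

In steady state, investment equals break-even investment: s·k^α = (n + g + δ)·k.
Dividing both sides by k: k^(1−α) = s / (n + g + δ).
k^0.75 = 0.24 / (0.034 + 0.022 + 0.111) = 0.24 / 0.167 = 1.4371
k* = 1.4371^(1/0.75) ≈ 1.6217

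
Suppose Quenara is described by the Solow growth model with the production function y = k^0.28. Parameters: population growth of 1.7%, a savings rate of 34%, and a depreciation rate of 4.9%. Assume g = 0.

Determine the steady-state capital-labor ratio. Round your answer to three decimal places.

k* ≈ 9.745

In steady state, investment equals break-even investment: s·k^α = (n + δ)·k.
Dividing both sides by k: k^(1−α) = s / (n + δ).
k^0.72 = 0.34 / (0.017 + 0.049) = 0.34 / 0.066 = 5.1515
k* = 5.1515^(1/0.72) ≈ 9.7453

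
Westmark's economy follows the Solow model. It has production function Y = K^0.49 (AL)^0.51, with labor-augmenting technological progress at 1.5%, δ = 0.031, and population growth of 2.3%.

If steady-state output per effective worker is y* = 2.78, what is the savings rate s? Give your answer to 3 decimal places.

s ≈ 0.200

Steady state requires s·f(k) = (n + g + δ)·k, i.e. s·k^α = (n + g + δ)·k.
Since y* = [s/(n + g + δ)]^(α/(1−α)), we have s/(n + g + δ) = (y*)^((1−α)/α) = 2.78^1.0408 = 2.8984.
Therefore s = 2.8984 × (n + g + δ) = 2.8984 × 0.069 = 0.2000.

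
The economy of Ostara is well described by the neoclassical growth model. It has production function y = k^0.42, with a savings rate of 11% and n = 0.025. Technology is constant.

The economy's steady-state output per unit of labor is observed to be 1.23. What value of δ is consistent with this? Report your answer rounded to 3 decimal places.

Steady state requires s·f(k) = (n + δ)·k, i.e. s·k^α = (n + δ)·k.
Since y* = [s/(n + δ)]^(α/(1−α)), we have s/(n + δ) = (y*)^((1−α)/α) = 1.23^1.381 = 1.3309.
Therefore n + δ = s / 1.3309 = 0.11 / 1.3309 = 0.0827, so δ = 0.0827 − 0.025 = 0.0577.

δ ≈ 0.058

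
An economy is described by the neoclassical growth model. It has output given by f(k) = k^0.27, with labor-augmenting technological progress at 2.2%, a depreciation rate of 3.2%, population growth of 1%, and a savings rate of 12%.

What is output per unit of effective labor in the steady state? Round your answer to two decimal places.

At the steady state, Δk = 0, so s·k^α = (n + g + δ)·k.
Dividing both sides by k: k^(1−α) = s / (n + g + δ).
k^0.73 = 0.12 / (0.010 + 0.022 + 0.032) = 0.12 / 0.064 = 1.8750
k* = 1.8750^(1/0.73) ≈ 2.3658
y* = (k*)^α = 2.3658^0.27 ≈ 1.2618

y* ≈ 1.26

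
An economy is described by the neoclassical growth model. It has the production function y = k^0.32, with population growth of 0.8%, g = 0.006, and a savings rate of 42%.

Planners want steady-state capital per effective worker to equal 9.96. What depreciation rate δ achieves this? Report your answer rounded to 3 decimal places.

δ ≈ 0.074

At the steady state, Δk = 0, so s·k^α = (n + g + δ)·k.
So s / (n + g + δ) = (k*)^(1−α) = 9.96^0.68 = 4.7733.
Therefore n + g + δ = s / 4.7733 = 0.42 / 4.7733 = 0.0880, so δ = 0.0880 − 0.014 = 0.0740.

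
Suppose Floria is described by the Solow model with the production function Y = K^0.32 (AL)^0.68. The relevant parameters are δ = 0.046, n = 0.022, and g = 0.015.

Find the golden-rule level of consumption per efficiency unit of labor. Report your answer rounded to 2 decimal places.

c_gold ≈ 1.28

At the golden rule, f'(k) = n + g + δ, so α·k^(α−1) = n + g + δ and k_gold = (α/(n + g + δ))^(1/(1−α)).
k_gold = (0.32/0.083)^(1/0.68) = 3.8554^1.4706 ≈ 7.2757
c_gold = f(k_gold) − (n + g + δ)·k_gold = 1.8871 − 0.083×7.2757 ≈ 1.2832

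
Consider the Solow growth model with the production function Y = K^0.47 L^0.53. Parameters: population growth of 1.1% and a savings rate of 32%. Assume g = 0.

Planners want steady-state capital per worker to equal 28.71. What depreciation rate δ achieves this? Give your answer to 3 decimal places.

In steady state, investment equals break-even investment: s·k^α = (n + δ)·k.
So s / (n + δ) = (k*)^(1−α) = 28.71^0.53 = 5.9259.
Therefore n + δ = s / 5.9259 = 0.32 / 5.9259 = 0.0540, so δ = 0.0540 − 0.011 = 0.0430.

δ ≈ 0.043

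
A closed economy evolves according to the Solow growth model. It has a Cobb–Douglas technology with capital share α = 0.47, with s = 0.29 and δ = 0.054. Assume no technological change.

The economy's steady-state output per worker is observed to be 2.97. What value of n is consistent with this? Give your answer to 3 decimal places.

At the steady state, Δk = 0, so s·k^α = (n + δ)·k.
Since y* = [s/(n + δ)]^(α/(1−α)), we have s/(n + δ) = (y*)^((1−α)/α) = 2.97^1.1277 = 3.4129.
Therefore n + δ = s / 3.4129 = 0.29 / 3.4129 = 0.0850, so n = 0.0850 − 0.054 = 0.0310.

n ≈ 0.031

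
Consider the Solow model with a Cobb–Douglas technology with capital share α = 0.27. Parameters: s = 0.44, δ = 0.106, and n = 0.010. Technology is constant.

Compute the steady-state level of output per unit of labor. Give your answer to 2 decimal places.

In steady state, investment equals break-even investment: s·k^α = (n + δ)·k.
Dividing both sides by k: k^(1−α) = s / (n + δ).
k^0.73 = 0.44 / (0.010 + 0.106) = 0.44 / 0.116 = 3.7931
k* = 3.7931^(1/0.73) ≈ 6.2107
y* = (k*)^α = 6.2107^0.27 ≈ 1.6374

y* ≈ 1.64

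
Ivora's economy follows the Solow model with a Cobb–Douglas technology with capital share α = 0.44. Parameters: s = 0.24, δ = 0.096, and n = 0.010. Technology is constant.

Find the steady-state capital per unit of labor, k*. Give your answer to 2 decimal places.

k* = 4.30

In steady state, investment equals break-even investment: s·k^α = (n + δ)·k.
Dividing both sides by k: k^(1−α) = s / (n + δ).
k^0.56 = 0.24 / (0.010 + 0.096) = 0.24 / 0.106 = 2.2642
k* = 2.2642^(1/0.56) ≈ 4.3031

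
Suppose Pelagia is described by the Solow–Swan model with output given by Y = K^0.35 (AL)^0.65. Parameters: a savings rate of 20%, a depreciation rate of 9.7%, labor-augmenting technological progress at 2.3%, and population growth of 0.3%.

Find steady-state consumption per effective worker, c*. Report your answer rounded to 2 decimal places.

Steady state requires s·f(k) = (n + g + δ)·k, i.e. s·k^α = (n + g + δ)·k.
Rearranging, k^(1−α) = s / (n + g + δ).
k^0.65 = 0.20 / (0.003 + 0.023 + 0.097) = 0.20 / 0.123 = 1.6260
k* = 1.6260^(1/0.65) ≈ 2.1125
y* = (k*)^α = 2.1125^0.35 ≈ 1.2992
c* = (1 − s)·y* = (1 − 0.20) × 1.2992 ≈ 1.0394

c* = 1.04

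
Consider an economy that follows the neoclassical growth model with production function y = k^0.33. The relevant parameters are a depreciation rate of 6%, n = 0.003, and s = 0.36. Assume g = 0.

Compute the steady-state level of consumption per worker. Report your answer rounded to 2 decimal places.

At the steady state, Δk = 0, so s·k^α = (n + δ)·k.
Rearranging, k^(1−α) = s / (n + δ).
k^0.67 = 0.36 / (0.003 + 0.060) = 0.36 / 0.063 = 5.7143
k* = 5.7143^(1/0.67) ≈ 13.4833
y* = (k*)^α = 13.4833^0.33 ≈ 2.3596
c* = (1 − s)·y* = (1 − 0.36) × 2.3596 ≈ 1.5101

c* ≈ 1.51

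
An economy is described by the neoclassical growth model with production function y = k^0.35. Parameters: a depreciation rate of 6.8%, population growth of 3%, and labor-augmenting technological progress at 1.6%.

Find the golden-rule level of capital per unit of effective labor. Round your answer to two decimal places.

The golden rule sets f'(k) = n + g + δ, i.e. α·k^(α−1) = n + g + δ.
So k^(1−α) = α / (n + g + δ) = 0.35 / 0.114 = 3.0702.
k_gold = 3.0702^(1/0.65) ≈ 5.6168

k_gold ≈ 5.62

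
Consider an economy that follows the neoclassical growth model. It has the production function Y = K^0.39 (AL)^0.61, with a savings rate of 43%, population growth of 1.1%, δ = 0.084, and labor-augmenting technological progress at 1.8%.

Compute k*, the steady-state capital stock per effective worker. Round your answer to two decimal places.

k* = 8.94

In steady state, investment equals break-even investment: s·k^α = (n + g + δ)·k.
Rearranging, k^(1−α) = s / (n + g + δ).
k^0.61 = 0.43 / (0.011 + 0.018 + 0.084) = 0.43 / 0.113 = 3.8053
k* = 3.8053^(1/0.61) ≈ 8.9425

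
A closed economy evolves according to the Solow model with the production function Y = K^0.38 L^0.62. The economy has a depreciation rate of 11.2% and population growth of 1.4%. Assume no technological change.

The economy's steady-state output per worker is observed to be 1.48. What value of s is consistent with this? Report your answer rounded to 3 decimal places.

In steady state, investment equals break-even investment: s·k^α = (n + δ)·k.
Since y* = [s/(n + δ)]^(α/(1−α)), we have s/(n + δ) = (y*)^((1−α)/α) = 1.48^1.6316 = 1.8958.
Therefore s = 1.8958 × (n + δ) = 1.8958 × 0.126 = 0.2389.

s ≈ 0.239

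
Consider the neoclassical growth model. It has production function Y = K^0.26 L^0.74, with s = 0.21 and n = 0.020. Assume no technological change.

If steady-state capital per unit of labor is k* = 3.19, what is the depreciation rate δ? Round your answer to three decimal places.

At the steady state, Δk = 0, so s·k^α = (n + δ)·k.
So s / (n + δ) = (k*)^(1−α) = 3.19^0.74 = 2.3594.
Therefore n + δ = s / 2.3594 = 0.21 / 2.3594 = 0.0890, so δ = 0.0890 − 0.020 = 0.0690.

δ ≈ 0.069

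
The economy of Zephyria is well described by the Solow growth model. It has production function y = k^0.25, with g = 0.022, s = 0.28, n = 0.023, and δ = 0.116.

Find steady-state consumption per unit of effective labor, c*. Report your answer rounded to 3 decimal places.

At the steady state, Δk = 0, so s·k^α = (n + g + δ)·k.
Rearranging, k^(1−α) = s / (n + g + δ).
k^0.75 = 0.28 / (0.023 + 0.022 + 0.116) = 0.28 / 0.161 = 1.7391
k* = 1.7391^(1/0.75) ≈ 2.0914
y* = (k*)^α = 2.0914^0.25 ≈ 1.2026
c* = (1 − s)·y* = (1 − 0.28) × 1.2026 ≈ 0.8659

c* = 0.866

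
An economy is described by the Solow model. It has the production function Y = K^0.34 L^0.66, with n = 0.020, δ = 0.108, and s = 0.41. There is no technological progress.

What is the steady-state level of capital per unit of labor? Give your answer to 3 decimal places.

At the steady state, Δk = 0, so s·k^α = (n + δ)·k.
Rearranging, k^(1−α) = s / (n + δ).
k^0.66 = 0.41 / (0.020 + 0.108) = 0.41 / 0.128 = 3.2031
k* = 3.2031^(1/0.66) ≈ 5.8347

k* ≈ 5.835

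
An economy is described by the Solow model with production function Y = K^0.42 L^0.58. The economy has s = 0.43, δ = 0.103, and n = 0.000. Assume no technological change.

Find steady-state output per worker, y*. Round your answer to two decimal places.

y* = 2.81

Steady state requires s·f(k) = (n + δ)·k, i.e. s·k^α = (n + δ)·k.
Rearranging, k^(1−α) = s / (n + δ).
k^0.58 = 0.43 / (0.000 + 0.103) = 0.43 / 0.103 = 4.1748
k* = 4.1748^(1/0.58) ≈ 11.7506
y* = (k*)^α = 11.7506^0.42 ≈ 2.8147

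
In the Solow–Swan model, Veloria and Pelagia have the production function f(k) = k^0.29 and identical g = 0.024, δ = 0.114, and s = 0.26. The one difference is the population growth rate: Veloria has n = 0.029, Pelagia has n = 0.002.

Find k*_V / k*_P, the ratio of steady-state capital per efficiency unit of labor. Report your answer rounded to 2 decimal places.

ratio ≈ 0.78

Steady-state k* = [s/(n + g + δ)]^(1/(1−α)), so the ratio is [ (s_V/(n + g + δ)_V) / (s_P/(n + g + δ)_P) ]^1.4085.
s_V/(n + g + δ)_V = 0.26/0.167 = 1.5569; s_P/(n + g + δ)_P = 0.26/0.140 = 1.8571.
Ratio = (1.5569/1.8571)^1.4085 = 0.8384^1.4085 ≈ 0.7802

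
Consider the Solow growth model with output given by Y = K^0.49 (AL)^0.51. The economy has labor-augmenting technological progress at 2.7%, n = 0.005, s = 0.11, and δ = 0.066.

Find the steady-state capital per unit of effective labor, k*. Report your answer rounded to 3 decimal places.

k* = 1.254

In steady state, investment equals break-even investment: s·k^α = (n + g + δ)·k.
Rearranging, k^(1−α) = s / (n + g + δ).
k^0.51 = 0.11 / (0.005 + 0.027 + 0.066) = 0.11 / 0.098 = 1.1224
k* = 1.1224^(1/0.51) ≈ 1.2541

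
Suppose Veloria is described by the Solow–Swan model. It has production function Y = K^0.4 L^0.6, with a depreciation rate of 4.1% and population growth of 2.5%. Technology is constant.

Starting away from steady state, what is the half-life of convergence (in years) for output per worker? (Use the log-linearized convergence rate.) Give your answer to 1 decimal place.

Near the steady state the convergence rate is λ = (1 − α)(n + δ).
λ = (1 − 0.4) × 0.066 = 0.6 × 0.066 = 0.0396
Half-life = ln 2 / λ = 0.6931 / 0.0396 ≈ 17.50 years

t_½ ≈ 17.5 years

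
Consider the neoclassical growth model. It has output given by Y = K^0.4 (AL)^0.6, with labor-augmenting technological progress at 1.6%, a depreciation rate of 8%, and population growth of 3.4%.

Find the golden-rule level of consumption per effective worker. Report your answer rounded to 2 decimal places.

c_gold ≈ 1.27

At the golden rule, f'(k) = n + g + δ, so α·k^(α−1) = n + g + δ and k_gold = (α/(n + g + δ))^(1/(1−α)).
k_gold = (0.4/0.130)^(1/0.6) = 3.0769^1.6667 ≈ 6.5094
c_gold = f(k_gold) − (n + g + δ)·k_gold = 2.1155 − 0.130×6.5094 ≈ 1.2693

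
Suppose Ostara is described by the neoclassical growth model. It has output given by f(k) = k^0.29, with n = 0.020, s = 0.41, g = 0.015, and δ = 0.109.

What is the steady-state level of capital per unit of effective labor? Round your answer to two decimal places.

k* = 4.37

Steady state requires s·f(k) = (n + g + δ)·k, i.e. s·k^α = (n + g + δ)·k.
Dividing both sides by k: k^(1−α) = s / (n + g + δ).
k^0.71 = 0.41 / (0.020 + 0.015 + 0.109) = 0.41 / 0.144 = 2.8472
k* = 2.8472^(1/0.71) ≈ 4.3654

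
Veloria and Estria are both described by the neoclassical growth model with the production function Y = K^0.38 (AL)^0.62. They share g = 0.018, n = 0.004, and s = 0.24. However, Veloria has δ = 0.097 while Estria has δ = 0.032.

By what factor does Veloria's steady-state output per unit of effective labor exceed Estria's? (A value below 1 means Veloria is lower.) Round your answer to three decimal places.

ratio ≈ 0.616

Steady-state y* = [s/(n + g + δ)]^(α/(1−α)), so the ratio is [ (s_V/(n + g + δ)_V) / (s_E/(n + g + δ)_E) ]^0.6129.
s_V/(n + g + δ)_V = 0.24/0.119 = 2.0168; s_E/(n + g + δ)_E = 0.24/0.054 = 4.4444.
Ratio = (2.0168/4.4444)^0.6129 = 0.4538^0.6129 ≈ 0.6162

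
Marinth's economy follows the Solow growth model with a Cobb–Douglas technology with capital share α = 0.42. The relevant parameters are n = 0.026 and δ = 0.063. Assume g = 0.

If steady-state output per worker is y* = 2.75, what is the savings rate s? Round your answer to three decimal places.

Steady state requires s·f(k) = (n + δ)·k, i.e. s·k^α = (n + δ)·k.
Since y* = [s/(n + δ)]^(α/(1−α)), we have s/(n + δ) = (y*)^((1−α)/α) = 2.75^1.381 = 4.0431.
Therefore s = 4.0431 × (n + δ) = 4.0431 × 0.089 = 0.3598.

s ≈ 0.360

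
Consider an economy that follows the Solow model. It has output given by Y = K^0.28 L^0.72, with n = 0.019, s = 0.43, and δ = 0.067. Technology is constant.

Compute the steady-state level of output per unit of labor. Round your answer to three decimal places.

Steady state requires s·f(k) = (n + δ)·k, i.e. s·k^α = (n + δ)·k.
Dividing both sides by k: k^(1−α) = s / (n + δ).
k^0.72 = 0.43 / (0.019 + 0.067) = 0.43 / 0.086 = 5.0000
k* = 5.0000^(1/0.72) ≈ 9.3496
y* = (k*)^α = 9.3496^0.28 ≈ 1.8699

y* = 1.870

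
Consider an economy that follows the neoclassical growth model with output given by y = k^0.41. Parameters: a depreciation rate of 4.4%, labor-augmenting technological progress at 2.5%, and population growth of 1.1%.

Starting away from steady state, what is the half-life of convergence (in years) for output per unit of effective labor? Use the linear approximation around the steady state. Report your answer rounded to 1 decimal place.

Near the steady state the convergence rate is λ = (1 − α)(n + g + δ).
λ = (1 − 0.41) × 0.080 = 0.59 × 0.080 = 0.0472
Half-life = ln 2 / λ = 0.6931 / 0.0472 ≈ 14.68 years

half-life ≈ 14.7 years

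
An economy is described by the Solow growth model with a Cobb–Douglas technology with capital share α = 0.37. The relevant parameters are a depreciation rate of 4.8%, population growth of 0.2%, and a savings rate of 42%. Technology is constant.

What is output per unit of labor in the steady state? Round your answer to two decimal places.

y* ≈ 3.49

In steady state, investment equals break-even investment: s·k^α = (n + δ)·k.
Rearranging, k^(1−α) = s / (n + δ).
k^0.63 = 0.42 / (0.002 + 0.048) = 0.42 / 0.050 = 8.4000
k* = 8.4000^(1/0.63) ≈ 29.3164
y* = (k*)^α = 29.3164^0.37 ≈ 3.4900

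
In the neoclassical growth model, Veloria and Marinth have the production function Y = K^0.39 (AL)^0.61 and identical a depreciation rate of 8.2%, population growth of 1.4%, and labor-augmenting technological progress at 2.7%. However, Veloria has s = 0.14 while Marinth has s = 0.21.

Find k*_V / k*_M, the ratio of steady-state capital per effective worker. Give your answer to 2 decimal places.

Steady-state k* = [s/(n + g + δ)]^(1/(1−α)), so the ratio is [ (s_V/(n + g + δ)_V) / (s_M/(n + g + δ)_M) ]^1.6393.
s_V/(n + g + δ)_V = 0.14/0.123 = 1.1382; s_M/(n + g + δ)_M = 0.21/0.123 = 1.7073.
Ratio = (1.1382/1.7073)^1.6393 = 0.6667^1.6393 ≈ 0.5145

k*_V / k*_M ≈ 0.51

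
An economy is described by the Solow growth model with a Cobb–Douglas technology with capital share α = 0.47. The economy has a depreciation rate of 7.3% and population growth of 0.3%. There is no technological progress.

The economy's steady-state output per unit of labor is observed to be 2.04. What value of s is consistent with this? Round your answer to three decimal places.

In steady state, investment equals break-even investment: s·k^α = (n + δ)·k.
Since y* = [s/(n + δ)]^(α/(1−α)), we have s/(n + δ) = (y*)^((1−α)/α) = 2.04^1.1277 = 2.2344.
Therefore s = 2.2344 × (n + δ) = 2.2344 × 0.076 = 0.1698.

s ≈ 0.170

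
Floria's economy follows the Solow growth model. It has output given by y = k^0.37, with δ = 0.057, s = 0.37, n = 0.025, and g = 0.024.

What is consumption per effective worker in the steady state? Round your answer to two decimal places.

c* ≈ 1.31

In steady state, investment equals break-even investment: s·k^α = (n + g + δ)·k.
Dividing both sides by k: k^(1−α) = s / (n + g + δ).
k^0.63 = 0.37 / (0.025 + 0.024 + 0.057) = 0.37 / 0.106 = 3.4906
k* = 3.4906^(1/0.63) ≈ 7.2735
y* = (k*)^α = 7.2735^0.37 ≈ 2.0837
c* = (1 − s)·y* = (1 − 0.37) × 2.0837 ≈ 1.3127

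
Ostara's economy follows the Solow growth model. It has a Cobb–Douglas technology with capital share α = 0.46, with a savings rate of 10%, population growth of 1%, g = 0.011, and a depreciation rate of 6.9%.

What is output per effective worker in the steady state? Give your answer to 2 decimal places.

In steady state, investment equals break-even investment: s·k^α = (n + g + δ)·k.
Dividing both sides by k: k^(1−α) = s / (n + g + δ).
k^0.54 = 0.10 / (0.010 + 0.011 + 0.069) = 0.10 / 0.090 = 1.1111
k* = 1.1111^(1/0.54) ≈ 1.2154
y* = (k*)^α = 1.2154^0.46 ≈ 1.0939

y* = 1.09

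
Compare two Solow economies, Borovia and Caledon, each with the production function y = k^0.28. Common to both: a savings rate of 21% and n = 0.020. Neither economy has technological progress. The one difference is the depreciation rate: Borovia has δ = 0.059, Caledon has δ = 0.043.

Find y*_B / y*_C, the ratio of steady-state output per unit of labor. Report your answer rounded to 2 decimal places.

Steady-state y* = [s/(n + δ)]^(α/(1−α)), so the ratio is [ (s_B/(n + δ)_B) / (s_C/(n + δ)_C) ]^0.3889.
s_B/(n + δ)_B = 0.21/0.079 = 2.6582; s_C/(n + δ)_C = 0.21/0.063 = 3.3333.
Ratio = (2.6582/3.3333)^0.3889 = 0.7975^0.3889 ≈ 0.9158

y*_B / y*_C ≈ 0.92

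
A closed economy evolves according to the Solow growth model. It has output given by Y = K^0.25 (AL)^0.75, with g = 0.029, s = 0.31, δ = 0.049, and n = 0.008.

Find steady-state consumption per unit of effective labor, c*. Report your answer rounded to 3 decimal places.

In steady state, investment equals break-even investment: s·k^α = (n + g + δ)·k.
Dividing both sides by k: k^(1−α) = s / (n + g + δ).
k^0.75 = 0.31 / (0.008 + 0.029 + 0.049) = 0.31 / 0.086 = 3.6047
k* = 3.6047^(1/0.75) ≈ 5.5270
y* = (k*)^α = 5.5270^0.25 ≈ 1.5333
c* = (1 − s)·y* = (1 − 0.31) × 1.5333 ≈ 1.0580

c* = 1.058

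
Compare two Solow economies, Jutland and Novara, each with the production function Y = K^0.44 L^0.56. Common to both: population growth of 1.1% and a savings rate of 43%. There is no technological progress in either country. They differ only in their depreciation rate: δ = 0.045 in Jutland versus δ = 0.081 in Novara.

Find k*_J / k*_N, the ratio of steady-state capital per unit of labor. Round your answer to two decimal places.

k*_J / k*_N ≈ 2.43

Steady-state k* = [s/(n + δ)]^(1/(1−α)), so the ratio is [ (s_J/(n + δ)_J) / (s_N/(n + δ)_N) ]^1.7857.
s_J/(n + δ)_J = 0.43/0.056 = 7.6786; s_N/(n + δ)_N = 0.43/0.092 = 4.6739.
Ratio = (7.6786/4.6739)^1.7857 = 1.6429^1.7857 ≈ 2.4267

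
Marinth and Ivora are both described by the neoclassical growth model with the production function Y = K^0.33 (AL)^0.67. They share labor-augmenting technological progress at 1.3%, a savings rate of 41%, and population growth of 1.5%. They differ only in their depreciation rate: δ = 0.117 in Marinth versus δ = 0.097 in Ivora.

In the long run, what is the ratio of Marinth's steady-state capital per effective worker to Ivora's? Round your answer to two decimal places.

k*_M / k*_I ≈ 0.80

Steady-state k* = [s/(n + g + δ)]^(1/(1−α)), so the ratio is [ (s_M/(n + g + δ)_M) / (s_I/(n + g + δ)_I) ]^1.4925.
s_M/(n + g + δ)_M = 0.41/0.145 = 2.8276; s_I/(n + g + δ)_I = 0.41/0.125 = 3.2800.
Ratio = (2.8276/3.2800)^1.4925 = 0.8621^1.4925 ≈ 0.8013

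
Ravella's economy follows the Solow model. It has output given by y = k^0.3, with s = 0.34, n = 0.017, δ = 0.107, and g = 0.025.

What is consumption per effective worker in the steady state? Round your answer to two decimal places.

c* ≈ 0.94

At the steady state, Δk = 0, so s·k^α = (n + g + δ)·k.
Rearranging, k^(1−α) = s / (n + g + δ).
k^0.7 = 0.34 / (0.017 + 0.025 + 0.107) = 0.34 / 0.149 = 2.2819
k* = 2.2819^(1/0.7) ≈ 3.2498
y* = (k*)^α = 3.2498^0.3 ≈ 1.4242
c* = (1 − s)·y* = (1 − 0.34) × 1.4242 ≈ 0.9400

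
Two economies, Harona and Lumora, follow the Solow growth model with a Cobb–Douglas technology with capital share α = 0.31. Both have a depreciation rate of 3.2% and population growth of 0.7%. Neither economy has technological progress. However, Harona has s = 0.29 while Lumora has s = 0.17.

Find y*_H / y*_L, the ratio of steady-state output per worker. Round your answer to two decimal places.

ratio ≈ 1.27

Steady-state y* = [s/(n + δ)]^(α/(1−α)), so the ratio is [ (s_H/(n + δ)_H) / (s_L/(n + δ)_L) ]^0.4493.
s_H/(n + δ)_H = 0.29/0.039 = 7.4359; s_L/(n + δ)_L = 0.17/0.039 = 4.3590.
Ratio = (7.4359/4.3590)^0.4493 = 1.7059^0.4493 ≈ 1.2712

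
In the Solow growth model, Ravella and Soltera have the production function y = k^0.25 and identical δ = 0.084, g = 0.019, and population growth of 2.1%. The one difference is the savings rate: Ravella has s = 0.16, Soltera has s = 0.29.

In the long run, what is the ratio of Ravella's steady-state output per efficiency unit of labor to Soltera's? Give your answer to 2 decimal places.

Steady-state y* = [s/(n + g + δ)]^(α/(1−α)), so the ratio is [ (s_R/(n + g + δ)_R) / (s_S/(n + g + δ)_S) ]^0.3333.
s_R/(n + g + δ)_R = 0.16/0.124 = 1.2903; s_S/(n + g + δ)_S = 0.29/0.124 = 2.3387.
Ratio = (1.2903/2.3387)^0.3333 = 0.5517^0.3333 ≈ 0.8202

ratio ≈ 0.82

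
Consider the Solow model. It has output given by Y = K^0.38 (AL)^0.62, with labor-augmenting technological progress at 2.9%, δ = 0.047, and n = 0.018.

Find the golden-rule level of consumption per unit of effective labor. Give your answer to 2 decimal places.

c_gold ≈ 1.46

At the golden rule, f'(k) = n + g + δ, so α·k^(α−1) = n + g + δ and k_gold = (α/(n + g + δ))^(1/(1−α)).
k_gold = (0.38/0.094)^(1/0.62) = 4.0426^1.6129 ≈ 9.5166
c_gold = f(k_gold) − (n + g + δ)·k_gold = 2.3541 − 0.094×9.5166 ≈ 1.4595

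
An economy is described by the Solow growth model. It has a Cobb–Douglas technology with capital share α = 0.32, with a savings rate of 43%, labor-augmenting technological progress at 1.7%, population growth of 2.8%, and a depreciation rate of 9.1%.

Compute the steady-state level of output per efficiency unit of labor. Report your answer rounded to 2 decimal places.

Steady state requires s·f(k) = (n + g + δ)·k, i.e. s·k^α = (n + g + δ)·k.
Dividing both sides by k: k^(1−α) = s / (n + g + δ).
k^0.68 = 0.43 / (0.028 + 0.017 + 0.091) = 0.43 / 0.136 = 3.1618
k* = 3.1618^(1/0.68) ≈ 5.4350
y* = (k*)^α = 5.4350^0.32 ≈ 1.7190

y* = 1.72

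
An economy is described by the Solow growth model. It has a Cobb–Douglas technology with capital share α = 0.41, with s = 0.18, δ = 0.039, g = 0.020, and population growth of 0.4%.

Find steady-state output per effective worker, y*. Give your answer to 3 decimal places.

y* = 2.074

At the steady state, Δk = 0, so s·k^α = (n + g + δ)·k.
Dividing both sides by k: k^(1−α) = s / (n + g + δ).
k^0.59 = 0.18 / (0.004 + 0.020 + 0.039) = 0.18 / 0.063 = 2.8571
k* = 2.8571^(1/0.59) ≈ 5.9259
y* = (k*)^α = 5.9259^0.41 ≈ 2.0741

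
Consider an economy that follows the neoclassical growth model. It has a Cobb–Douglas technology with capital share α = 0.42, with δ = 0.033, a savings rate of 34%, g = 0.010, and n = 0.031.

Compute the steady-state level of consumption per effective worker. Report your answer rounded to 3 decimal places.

c* = 1.991

At the steady state, Δk = 0, so s·k^α = (n + g + δ)·k.
Rearranging, k^(1−α) = s / (n + g + δ).
k^0.58 = 0.34 / (0.031 + 0.010 + 0.033) = 0.34 / 0.074 = 4.5946
k* = 4.5946^(1/0.58) ≈ 13.8614
y* = (k*)^α = 13.8614^0.42 ≈ 3.0169
c* = (1 − s)·y* = (1 − 0.34) × 3.0169 ≈ 1.9912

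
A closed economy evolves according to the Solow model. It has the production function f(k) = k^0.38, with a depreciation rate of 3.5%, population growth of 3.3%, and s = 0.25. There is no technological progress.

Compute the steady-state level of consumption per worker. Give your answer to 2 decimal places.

c* = 1.67

At the steady state, Δk = 0, so s·k^α = (n + δ)·k.
Dividing both sides by k: k^(1−α) = s / (n + δ).
k^0.62 = 0.25 / (0.033 + 0.035) = 0.25 / 0.068 = 3.6765
k* = 3.6765^(1/0.62) ≈ 8.1657
y* = (k*)^α = 8.1657^0.38 ≈ 2.2210
c* = (1 − s)·y* = (1 − 0.25) × 2.2210 ≈ 1.6658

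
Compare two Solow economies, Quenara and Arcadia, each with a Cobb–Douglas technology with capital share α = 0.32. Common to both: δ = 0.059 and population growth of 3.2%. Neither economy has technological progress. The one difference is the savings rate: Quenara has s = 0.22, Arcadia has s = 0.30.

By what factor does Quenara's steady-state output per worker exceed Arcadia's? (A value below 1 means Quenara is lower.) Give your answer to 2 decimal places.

y*_Q / y*_A ≈ 0.86

Steady-state y* = [s/(n + δ)]^(α/(1−α)), so the ratio is [ (s_Q/(n + δ)_Q) / (s_A/(n + δ)_A) ]^0.4706.
s_Q/(n + δ)_Q = 0.22/0.091 = 2.4176; s_A/(n + δ)_A = 0.30/0.091 = 3.2967.
Ratio = (2.4176/3.2967)^0.4706 = 0.7333^0.4706 ≈ 0.8642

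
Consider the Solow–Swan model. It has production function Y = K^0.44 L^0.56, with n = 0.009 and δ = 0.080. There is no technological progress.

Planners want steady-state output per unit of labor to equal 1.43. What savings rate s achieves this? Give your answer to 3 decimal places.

Steady state requires s·f(k) = (n + δ)·k, i.e. s·k^α = (n + δ)·k.
Since y* = [s/(n + δ)]^(α/(1−α)), we have s/(n + δ) = (y*)^((1−α)/α) = 1.43^1.2727 = 1.5765.
Therefore s = 1.5765 × (n + δ) = 1.5765 × 0.089 = 0.1403.

s ≈ 0.140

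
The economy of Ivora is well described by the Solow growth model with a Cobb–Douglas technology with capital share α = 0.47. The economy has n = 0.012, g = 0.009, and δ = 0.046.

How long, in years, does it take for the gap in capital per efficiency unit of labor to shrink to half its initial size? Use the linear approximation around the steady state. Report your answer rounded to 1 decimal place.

Near the steady state the convergence rate is λ = (1 − α)(n + g + δ).
λ = (1 − 0.47) × 0.067 = 0.53 × 0.067 = 0.03551
Half-life = ln 2 / λ = 0.6931 / 0.03551 ≈ 19.52 years

half-life ≈ 19.5 years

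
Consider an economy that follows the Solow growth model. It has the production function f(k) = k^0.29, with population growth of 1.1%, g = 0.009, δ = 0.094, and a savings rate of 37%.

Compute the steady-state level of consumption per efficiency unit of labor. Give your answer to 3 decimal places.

At the steady state, Δk = 0, so s·k^α = (n + g + δ)·k.
Dividing both sides by k: k^(1−α) = s / (n + g + δ).
k^0.71 = 0.37 / (0.011 + 0.009 + 0.094) = 0.37 / 0.114 = 3.2456
k* = 3.2456^(1/0.71) ≈ 5.2497
y* = (k*)^α = 5.2497^0.29 ≈ 1.6175
c* = (1 − s)·y* = (1 − 0.37) × 1.6175 ≈ 1.0190

c* = 1.019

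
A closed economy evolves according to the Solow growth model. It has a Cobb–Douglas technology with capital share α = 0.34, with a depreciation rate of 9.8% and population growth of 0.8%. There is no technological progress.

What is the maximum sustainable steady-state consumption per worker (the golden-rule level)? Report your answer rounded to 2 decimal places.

c_gold ≈ 1.20

At the golden rule, f'(k) = n + δ, so α·k^(α−1) = n + δ and k_gold = (α/(n + δ))^(1/(1−α)).
k_gold = (0.34/0.106)^(1/0.66) = 3.2075^1.5152 ≈ 5.8471
c_gold = f(k_gold) − (n + δ)·k_gold = 1.8229 − 0.106×5.8471 ≈ 1.2031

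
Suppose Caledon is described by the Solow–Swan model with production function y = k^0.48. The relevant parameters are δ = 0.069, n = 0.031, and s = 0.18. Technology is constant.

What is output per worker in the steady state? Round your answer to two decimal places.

In steady state, investment equals break-even investment: s·k^α = (n + δ)·k.
Rearranging, k^(1−α) = s / (n + δ).
k^0.52 = 0.18 / (0.031 + 0.069) = 0.18 / 0.100 = 1.8000
k* = 1.8000^(1/0.52) ≈ 3.0968
y* = (k*)^α = 3.0968^0.48 ≈ 1.7204

y* = 1.72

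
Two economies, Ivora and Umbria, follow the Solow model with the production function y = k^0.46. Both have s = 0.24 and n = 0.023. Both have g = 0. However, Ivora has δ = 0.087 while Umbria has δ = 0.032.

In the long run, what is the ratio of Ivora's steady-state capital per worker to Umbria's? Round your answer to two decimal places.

ratio ≈ 0.28

Steady-state k* = [s/(n + δ)]^(1/(1−α)), so the ratio is [ (s_I/(n + δ)_I) / (s_U/(n + δ)_U) ]^1.8519.
s_I/(n + δ)_I = 0.24/0.110 = 2.1818; s_U/(n + δ)_U = 0.24/0.055 = 4.3636.
Ratio = (2.1818/4.3636)^1.8519 = 0.5000^1.8519 ≈ 0.2770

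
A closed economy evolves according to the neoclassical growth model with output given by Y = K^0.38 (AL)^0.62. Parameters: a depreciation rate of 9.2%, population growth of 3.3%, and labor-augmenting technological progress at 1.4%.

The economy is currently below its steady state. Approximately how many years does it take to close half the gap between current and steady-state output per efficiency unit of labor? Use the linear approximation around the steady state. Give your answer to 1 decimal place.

Near the steady state the convergence rate is λ = (1 − α)(n + g + δ).
λ = (1 − 0.38) × 0.139 = 0.62 × 0.139 = 0.08618
Half-life = ln 2 / λ = 0.6931 / 0.08618 ≈ 8.04 years

half-life ≈ 8.0 years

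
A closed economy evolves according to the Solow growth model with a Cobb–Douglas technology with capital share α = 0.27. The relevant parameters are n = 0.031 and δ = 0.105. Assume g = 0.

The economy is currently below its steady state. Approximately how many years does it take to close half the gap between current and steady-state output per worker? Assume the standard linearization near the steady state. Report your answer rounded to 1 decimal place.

t_½ ≈ 7.0 years

Near the steady state the convergence rate is λ = (1 − α)(n + δ).
λ = (1 − 0.27) × 0.136 = 0.73 × 0.136 = 0.09928
Half-life = ln 2 / λ = 0.6931 / 0.09928 ≈ 6.98 years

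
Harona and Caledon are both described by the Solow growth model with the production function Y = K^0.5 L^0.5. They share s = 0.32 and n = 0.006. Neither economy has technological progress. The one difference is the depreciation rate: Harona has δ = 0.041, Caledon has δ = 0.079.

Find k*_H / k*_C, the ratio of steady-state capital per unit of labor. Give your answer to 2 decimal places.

Steady-state k* = [s/(n + δ)]^(1/(1−α)), so the ratio is [ (s_H/(n + δ)_H) / (s_C/(n + δ)_C) ]^2.
s_H/(n + δ)_H = 0.32/0.047 = 6.8085; s_C/(n + δ)_C = 0.32/0.085 = 3.7647.
Ratio = (6.8085/3.7647)^2 = 1.8085^2 ≈ 3.2707

ratio ≈ 3.27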